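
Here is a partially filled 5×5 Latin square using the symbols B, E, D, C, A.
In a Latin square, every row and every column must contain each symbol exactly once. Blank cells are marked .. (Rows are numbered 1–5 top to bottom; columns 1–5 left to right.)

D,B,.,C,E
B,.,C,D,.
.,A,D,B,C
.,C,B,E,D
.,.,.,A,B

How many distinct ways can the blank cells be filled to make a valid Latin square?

1

Row 1, column 3: eliminating its row and column leaves {A}.
Row 2, column 2: eliminating its row and column leaves {E}.
Row 2, column 5: eliminating its row and column leaves {A}.
Row 3, column 1: eliminating its row and column leaves {E}.
Row 4, column 1: eliminating its row and column leaves {A}.
Row 5, column 1: eliminating its row and column leaves {E, C}.
Row 5, column 2: eliminating its row and column leaves {E, D}.
Row 5, column 3: eliminating its row and column leaves {E}.
Only one assignment across all blanks avoids any row or column repeat, giving 1 completion.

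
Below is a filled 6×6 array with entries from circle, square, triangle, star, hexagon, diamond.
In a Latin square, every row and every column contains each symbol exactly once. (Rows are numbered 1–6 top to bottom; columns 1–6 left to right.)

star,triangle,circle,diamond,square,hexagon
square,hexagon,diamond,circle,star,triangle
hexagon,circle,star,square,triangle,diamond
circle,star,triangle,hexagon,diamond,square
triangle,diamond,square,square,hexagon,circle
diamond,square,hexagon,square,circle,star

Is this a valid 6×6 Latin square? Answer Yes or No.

Row 5 contains square twice (at columns 3 and 4); row 6 is also not a permutation.

No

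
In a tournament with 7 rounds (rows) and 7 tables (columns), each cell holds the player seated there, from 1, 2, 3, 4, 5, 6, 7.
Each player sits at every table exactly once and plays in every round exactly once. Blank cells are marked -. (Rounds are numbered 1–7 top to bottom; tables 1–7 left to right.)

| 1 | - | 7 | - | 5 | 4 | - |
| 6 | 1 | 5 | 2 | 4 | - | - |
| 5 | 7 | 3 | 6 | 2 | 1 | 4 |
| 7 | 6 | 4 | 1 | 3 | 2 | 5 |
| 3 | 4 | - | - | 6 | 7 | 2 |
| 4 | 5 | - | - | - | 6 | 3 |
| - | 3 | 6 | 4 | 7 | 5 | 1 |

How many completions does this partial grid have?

1

Round 1, table 2: eliminating its round and table leaves {2}.
Round 1, table 4: eliminating its round and table leaves {3}.
Round 1, table 7: eliminating its round and table leaves {6}.
Round 2, table 6: eliminating its round and table leaves {3}.
Round 2, table 7: eliminating its round and table leaves {7}.
Round 5, table 3: eliminating its round and table leaves {1}.
Round 5, table 4: eliminating its round and table leaves {5}.
Round 6, table 3: eliminating its round and table leaves {1, 2}.
Round 6, table 4: eliminating its round and table leaves {7}.
Round 6, table 5: eliminating its round and table leaves {1}.
Round 7, table 1: eliminating its round and table leaves {2}.
Only one assignment across all blanks avoids any round or table repeat, giving 1 completion.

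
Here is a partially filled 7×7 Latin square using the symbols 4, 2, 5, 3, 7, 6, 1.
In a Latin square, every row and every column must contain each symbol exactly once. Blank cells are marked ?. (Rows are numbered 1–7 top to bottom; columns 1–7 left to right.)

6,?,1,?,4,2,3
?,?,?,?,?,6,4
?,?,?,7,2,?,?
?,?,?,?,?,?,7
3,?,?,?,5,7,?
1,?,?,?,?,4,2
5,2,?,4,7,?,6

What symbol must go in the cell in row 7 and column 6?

Row 1, column 4: row 1 has {4, 2, 3, 6, 1} and column 4 has {4, 7}, leaving only 5.
Row 1, column 2: row 1 has {4, 2, 5, 3, 6, 1} and column 2 has {2}, leaving only 7.
Row 3, column 1: row 3 has {2, 7} and column 1 has {5, 3, 6, 1}, leaving only 4.
Row 4, column 1: row 4 has {7} and column 1 has {4, 5, 3, 6, 1}, leaving only 2.
Row 2, column 1: row 2 has {4, 6} and column 1 has {4, 2, 5, 3, 6, 1}, leaving only 7.
Row 5, column 7: row 5 has {5, 3, 7} and column 7 has {4, 2, 3, 7, 6}, leaving only 1.
Row 3, column 7: row 3 has {4, 2, 7} and column 7 has {4, 2, 3, 7, 6, 1}, leaving only 5.
Row 7, column 3: row 7 has {4, 2, 5, 7, 6} and column 3 has {1}, leaving only 3.
Row 7 already has {4, 2, 5, 3, 7, 6} and column 6 already has {4, 2, 7, 6}, so row 7, column 6 must be 1.

1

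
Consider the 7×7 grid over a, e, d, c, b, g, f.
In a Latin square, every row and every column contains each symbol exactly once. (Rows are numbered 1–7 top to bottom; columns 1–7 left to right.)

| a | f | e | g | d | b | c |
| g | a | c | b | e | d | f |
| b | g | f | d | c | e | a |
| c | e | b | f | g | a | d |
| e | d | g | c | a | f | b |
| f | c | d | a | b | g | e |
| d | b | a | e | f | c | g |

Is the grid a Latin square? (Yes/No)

Yes

Each row is a permutation of the 7 symbols, and so is each column.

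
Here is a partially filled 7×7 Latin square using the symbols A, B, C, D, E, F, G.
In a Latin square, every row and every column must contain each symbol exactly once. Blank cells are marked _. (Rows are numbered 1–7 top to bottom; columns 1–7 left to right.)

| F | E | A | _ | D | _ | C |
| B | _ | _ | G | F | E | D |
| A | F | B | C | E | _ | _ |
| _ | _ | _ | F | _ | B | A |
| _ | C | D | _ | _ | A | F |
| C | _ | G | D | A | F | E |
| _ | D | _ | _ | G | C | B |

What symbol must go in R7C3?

Row 1, column 4: row 1 has {A, C, D, E, F} and column 4 has {C, D, F, G}, leaving only B.
Row 1, column 6: row 1 has {A, B, C, D, E, F} and column 6 has {A, B, C, E, F}, leaving only G.
Row 2, column 2: row 2 has {B, D, E, F, G} and column 2 has {C, D, E, F}, leaving only A.
Row 2, column 3: row 2 has {A, B, D, E, F, G} and column 3 has {A, B, D, G}, leaving only C.
Row 3, column 6: row 3 has {A, B, C, E, F} and column 6 has {A, B, C, E, F, G}, leaving only D.
Row 3, column 7: row 3 has {A, B, C, D, E, F} and column 7 has {A, B, C, D, E, F}, leaving only G.
Row 4, column 2: row 4 has {A, B, F} and column 2 has {A, C, D, E, F}, leaving only G.
Row 4, column 3: row 4 has {A, B, F, G} and column 3 has {A, B, C, D, G}, leaving only E.
Row 7 already has {B, C, D, G} and column 3 already has {A, B, C, D, E, G}, so row 7, column 3 must be F.

F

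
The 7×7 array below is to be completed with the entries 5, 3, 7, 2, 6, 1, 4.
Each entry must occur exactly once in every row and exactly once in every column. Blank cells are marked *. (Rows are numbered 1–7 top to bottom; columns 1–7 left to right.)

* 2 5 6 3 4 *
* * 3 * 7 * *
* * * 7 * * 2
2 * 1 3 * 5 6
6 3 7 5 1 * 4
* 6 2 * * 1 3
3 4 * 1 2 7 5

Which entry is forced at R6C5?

5

Row 2, column 7: row 2 has {3, 7} and column 7 has {5, 3, 2, 6, 4}, leaving only 1.
Row 1, column 7: row 1 has {5, 3, 2, 6, 4} and column 7 has {5, 3, 2, 6, 1, 4}, leaving only 7.
Row 1, column 1: row 1 has {5, 3, 7, 2, 6, 4} and column 1 has {3, 2, 6}, leaving only 1.
Row 2, column 2: row 2 has {3, 7, 1} and column 2 has {3, 2, 6, 4}, leaving only 5.
Row 2, column 1: row 2 has {5, 3, 7, 1} and column 1 has {3, 2, 6, 1}, leaving only 4.
Row 2, column 4: row 2 has {5, 3, 7, 1, 4} and column 4 has {5, 3, 7, 6, 1}, leaving only 2.
Row 2, column 6: row 2 has {5, 3, 7, 2, 1, 4} and column 6 has {5, 7, 1, 4}, leaving only 6.
Row 3, column 1: row 3 has {7, 2} and column 1 has {3, 2, 6, 1, 4}, leaving only 5.
Row 3, column 2: row 3 has {5, 7, 2} and column 2 has {5, 3, 2, 6, 4}, leaving only 1.
Row 3, column 6: row 3 has {5, 7, 2, 1} and column 6 has {5, 7, 6, 1, 4}, leaving only 3.
Row 4, column 2: row 4 has {5, 3, 2, 6, 1} and column 2 has {5, 3, 2, 6, 1, 4}, leaving only 7.
Row 4, column 5: row 4 has {5, 3, 7, 2, 6, 1} and column 5 has {3, 7, 2, 1}, leaving only 4.
Row 6 already has {3, 2, 6, 1} and column 5 already has {3, 7, 2, 1, 4}, so row 6, column 5 must be 5.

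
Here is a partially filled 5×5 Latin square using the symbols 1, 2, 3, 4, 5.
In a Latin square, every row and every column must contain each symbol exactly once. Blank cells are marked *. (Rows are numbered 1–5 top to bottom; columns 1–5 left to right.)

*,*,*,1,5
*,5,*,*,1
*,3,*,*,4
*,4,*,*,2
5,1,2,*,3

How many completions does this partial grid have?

Row 1, column 1: eliminating its row and column leaves {2, 3, 4}.
Row 1, column 2: eliminating its row and column leaves {2}.
Row 1, column 3: eliminating its row and column leaves {3, 4}.
Row 2, column 1: eliminating its row and column leaves {2, 3, 4}.
Row 2, column 3: eliminating its row and column leaves {3, 4}.
Row 2, column 4: eliminating its row and column leaves {2, 3, 4}.
Row 3, column 1: eliminating its row and column leaves {1, 2}.
Row 3, column 3: eliminating its row and column leaves {1, 5}.
Row 3, column 4: eliminating its row and column leaves {2, 5}.
Row 4, column 1: eliminating its row and column leaves {1, 3}.
Row 4, column 3: eliminating its row and column leaves {1, 3, 5}.
Row 4, column 4: eliminating its row and column leaves {3, 5}.
Row 5, column 4: eliminating its row and column leaves {4}.
Enumerating the assignments across these blanks that avoid any row or column repeat gives 3 completions.

3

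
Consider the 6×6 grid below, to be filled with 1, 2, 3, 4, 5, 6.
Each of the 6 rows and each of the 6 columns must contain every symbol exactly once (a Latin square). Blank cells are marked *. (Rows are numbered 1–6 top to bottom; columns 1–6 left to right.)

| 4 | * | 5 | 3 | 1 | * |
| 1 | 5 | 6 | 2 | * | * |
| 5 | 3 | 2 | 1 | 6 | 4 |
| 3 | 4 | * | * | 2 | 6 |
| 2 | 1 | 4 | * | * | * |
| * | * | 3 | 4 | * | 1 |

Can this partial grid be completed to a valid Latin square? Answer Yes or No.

Yes

No row or column among the givens repeats a symbol, and propagating forced cells runs into no contradiction.
One valid completion exists (for instance, 4 6 5 3 1 2 / 1 5 6 2 4 3 / 5 3 2 1 6 4 / 3 4 1 5 2 6 / 2 1 4 6 3 5 / 6 2 3 4 5 1).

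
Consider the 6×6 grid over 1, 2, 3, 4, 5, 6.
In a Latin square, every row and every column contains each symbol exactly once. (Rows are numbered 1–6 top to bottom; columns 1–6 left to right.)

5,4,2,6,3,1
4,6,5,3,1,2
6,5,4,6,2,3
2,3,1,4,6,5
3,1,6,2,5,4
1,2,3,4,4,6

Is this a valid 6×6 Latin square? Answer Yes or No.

No

Row 3 contains 6 twice (at columns 1 and 4); row 6 is also not a permutation.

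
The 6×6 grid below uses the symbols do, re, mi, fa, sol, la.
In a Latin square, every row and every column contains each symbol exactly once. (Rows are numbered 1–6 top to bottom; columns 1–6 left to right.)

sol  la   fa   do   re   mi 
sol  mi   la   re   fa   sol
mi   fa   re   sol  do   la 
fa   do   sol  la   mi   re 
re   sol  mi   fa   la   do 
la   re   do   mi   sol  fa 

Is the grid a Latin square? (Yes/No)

Column 1 contains sol twice (at rows 1 and 2), so it is not a permutation.

No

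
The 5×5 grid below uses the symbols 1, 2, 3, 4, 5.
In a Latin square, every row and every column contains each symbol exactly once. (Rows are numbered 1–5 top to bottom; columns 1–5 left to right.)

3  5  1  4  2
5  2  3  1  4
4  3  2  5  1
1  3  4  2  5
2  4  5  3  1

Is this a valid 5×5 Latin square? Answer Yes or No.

No

Every row is a permutation, but column 2 contains 3 twice (at rows 3 and 4).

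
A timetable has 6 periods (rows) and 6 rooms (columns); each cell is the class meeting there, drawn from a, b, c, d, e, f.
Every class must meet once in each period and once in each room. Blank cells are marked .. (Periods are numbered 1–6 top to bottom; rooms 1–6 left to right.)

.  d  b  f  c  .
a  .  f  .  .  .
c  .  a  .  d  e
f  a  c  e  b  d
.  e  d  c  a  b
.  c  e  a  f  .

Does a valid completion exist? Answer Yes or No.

Period 5, room 1: period 5 together with room 1 already contain {a, b, c, d, e, f} — every symbol — so nothing can go there. The grid has no valid completion.

No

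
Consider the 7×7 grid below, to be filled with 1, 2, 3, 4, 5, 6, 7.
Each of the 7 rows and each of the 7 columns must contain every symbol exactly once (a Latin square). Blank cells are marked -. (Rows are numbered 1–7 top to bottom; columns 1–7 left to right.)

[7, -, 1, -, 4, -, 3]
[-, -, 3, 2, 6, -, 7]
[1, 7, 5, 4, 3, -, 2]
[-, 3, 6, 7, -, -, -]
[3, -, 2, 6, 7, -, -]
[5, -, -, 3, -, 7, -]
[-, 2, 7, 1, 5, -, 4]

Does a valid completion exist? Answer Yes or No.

No row or column among the givens repeats a symbol, and propagating forced cells runs into no contradiction.
One valid completion exists (for instance, 7 6 1 5 4 2 3 / 4 5 3 2 6 1 7 / 1 7 5 4 3 6 2 / 2 3 6 7 1 4 5 / 3 4 2 6 7 5 1 / 5 1 4 3 2 7 6 / 6 2 7 1 5 3 4).

Yes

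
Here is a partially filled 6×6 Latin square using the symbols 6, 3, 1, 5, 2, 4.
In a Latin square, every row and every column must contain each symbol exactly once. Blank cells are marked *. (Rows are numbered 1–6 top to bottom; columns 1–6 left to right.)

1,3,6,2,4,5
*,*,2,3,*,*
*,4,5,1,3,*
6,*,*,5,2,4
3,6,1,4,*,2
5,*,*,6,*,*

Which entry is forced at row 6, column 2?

Row 2, column 1: row 2 has {3, 2} and column 1 has {6, 3, 1, 5}, leaving only 4.
Row 3, column 1: row 3 has {3, 1, 5, 4} and column 1 has {6, 3, 1, 5, 4}, leaving only 2.
Row 3, column 6: row 3 has {3, 1, 5, 2, 4} and column 6 has {5, 2, 4}, leaving only 6.
Row 2, column 6: row 2 has {3, 2, 4} and column 6 has {6, 5, 2, 4}, leaving only 1.
Row 2, column 2: row 2 has {3, 1, 2, 4} and column 2 has {6, 3, 4}, leaving only 5.
Row 2, column 5: row 2 has {3, 1, 5, 2, 4} and column 5 has {3, 2, 4}, leaving only 6.
Row 4, column 2: row 4 has {6, 5, 2, 4} and column 2 has {6, 3, 5, 4}, leaving only 1.
Row 6 already has {6, 5} and column 2 already has {6, 3, 1, 5, 4}, so row 6, column 2 must be 2.

2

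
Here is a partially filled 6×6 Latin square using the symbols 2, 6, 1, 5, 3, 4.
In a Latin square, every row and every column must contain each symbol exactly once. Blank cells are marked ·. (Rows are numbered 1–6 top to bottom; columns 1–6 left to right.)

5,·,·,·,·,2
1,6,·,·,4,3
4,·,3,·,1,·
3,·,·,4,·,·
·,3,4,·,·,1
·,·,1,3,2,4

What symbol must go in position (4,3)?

Row 1, column 3: row 1 has {2, 5} and column 3 has {1, 3, 4}, leaving only 6.
Row 1, column 4: row 1 has {2, 6, 5} and column 4 has {3, 4}, leaving only 1.
Row 1, column 2: row 1 has {2, 6, 1, 5} and column 2 has {6, 3}, leaving only 4.
Row 1, column 5: row 1 has {2, 6, 1, 5, 4} and column 5 has {2, 1, 4}, leaving only 3.
Row 6, column 1: row 6 has {2, 1, 3, 4} and column 1 has {1, 5, 3, 4}, leaving only 6.
Row 5, column 1: row 5 has {1, 3, 4} and column 1 has {6, 1, 5, 3, 4}, leaving only 2.
Row 6, column 2: row 6 has {2, 6, 1, 3, 4} and column 2 has {6, 3, 4}, leaving only 5.
Row 3, column 2: row 3 has {1, 3, 4} and column 2 has {6, 5, 3, 4}, leaving only 2.
Row 4, column 2: row 4 has {3, 4} and column 2 has {2, 6, 5, 3, 4}, leaving only 1.
Row 4, column 3 is narrowed to {2, 5}.
If it were 5, then row 5, column 4 would be left with no valid symbol.
So row 4, column 3 must be 2.

2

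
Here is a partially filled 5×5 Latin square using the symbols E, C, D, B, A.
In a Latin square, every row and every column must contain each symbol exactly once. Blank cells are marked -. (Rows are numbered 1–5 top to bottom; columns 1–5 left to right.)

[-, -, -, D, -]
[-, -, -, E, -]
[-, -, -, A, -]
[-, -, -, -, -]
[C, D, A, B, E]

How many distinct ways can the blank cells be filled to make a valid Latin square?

56

Row 1, column 1: eliminating its row and column leaves {E, B, A}.
Row 1, column 2: eliminating its row and column leaves {E, C, B, A}.
Row 1, column 3: eliminating its row and column leaves {E, C, B}.
Row 1, column 5: eliminating its row and column leaves {C, B, A}.
Row 2, column 1: eliminating its row and column leaves {D, B, A}.
Row 2, column 2: eliminating its row and column leaves {C, B, A}.
Row 2, column 3: eliminating its row and column leaves {C, D, B}.
Row 2, column 5: eliminating its row and column leaves {C, D, B, A}.
Row 3, column 1: eliminating its row and column leaves {E, D, B}.
Row 3, column 2: eliminating its row and column leaves {E, C, B}.
Row 3, column 3: eliminating its row and column leaves {E, C, D, B}.
Row 3, column 5: eliminating its row and column leaves {C, D, B}.
Row 4, column 1: eliminating its row and column leaves {E, D, B, A}.
Row 4, column 2: eliminating its row and column leaves {E, C, B, A}.
Row 4, column 3: eliminating its row and column leaves {E, C, D, B}.
Row 4, column 4: eliminating its row and column leaves {C}.
Row 4, column 5: eliminating its row and column leaves {C, D, B, A}.
Enumerating the assignments across these blanks that avoid any row or column repeat gives 56 completions.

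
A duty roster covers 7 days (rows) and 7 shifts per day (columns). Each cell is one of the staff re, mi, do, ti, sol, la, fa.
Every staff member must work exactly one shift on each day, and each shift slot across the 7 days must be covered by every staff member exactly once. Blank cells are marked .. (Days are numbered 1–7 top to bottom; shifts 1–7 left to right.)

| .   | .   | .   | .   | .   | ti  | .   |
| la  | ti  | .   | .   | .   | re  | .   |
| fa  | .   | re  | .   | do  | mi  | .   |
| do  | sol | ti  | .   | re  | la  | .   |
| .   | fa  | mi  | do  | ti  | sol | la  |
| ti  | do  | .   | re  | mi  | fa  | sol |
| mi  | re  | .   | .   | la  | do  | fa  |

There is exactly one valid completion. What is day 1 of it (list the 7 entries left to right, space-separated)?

Day 3, shift 2: day 3 has {re, mi, do, fa} and shift 2 has {re, do, ti, sol, fa}, leaving only la.
Day 1, shift 2: day 1 has {ti} and shift 2 has {re, do, ti, sol, la, fa}, leaving only mi.
Day 3, shift 7: day 3 has {re, mi, do, la, fa} and shift 7 has {sol, la, fa}, leaving only ti.
Day 3, shift 4: day 3 has {re, mi, do, ti, la, fa} and shift 4 has {re, do}, leaving only sol.
Day 4, shift 7: day 4 has {re, do, ti, sol, la} and shift 7 has {ti, sol, la, fa}, leaving only mi.
Day 2, shift 7: day 2 has {re, ti, la} and shift 7 has {mi, ti, sol, la, fa}, leaving only do.
Day 1, shift 7: day 1 has {mi, ti} and shift 7 has {mi, do, ti, sol, la, fa}, leaving only re.
Day 1, shift 1: day 1 has {re, mi, ti} and shift 1 has {mi, do, ti, la, fa}, leaving only sol.
Day 1, shift 5: day 1 has {re, mi, ti, sol} and shift 5 has {re, mi, do, ti, la}, leaving only fa.
Day 1, shift 4: day 1 has {re, mi, ti, sol, fa} and shift 4 has {re, do, sol}, leaving only la.
Day 1, shift 3: day 1 has {re, mi, ti, sol, la, fa} and shift 3 has {re, mi, ti}, leaving only do.
So day 1 reads: sol mi do la fa ti re.

sol mi do la fa ti re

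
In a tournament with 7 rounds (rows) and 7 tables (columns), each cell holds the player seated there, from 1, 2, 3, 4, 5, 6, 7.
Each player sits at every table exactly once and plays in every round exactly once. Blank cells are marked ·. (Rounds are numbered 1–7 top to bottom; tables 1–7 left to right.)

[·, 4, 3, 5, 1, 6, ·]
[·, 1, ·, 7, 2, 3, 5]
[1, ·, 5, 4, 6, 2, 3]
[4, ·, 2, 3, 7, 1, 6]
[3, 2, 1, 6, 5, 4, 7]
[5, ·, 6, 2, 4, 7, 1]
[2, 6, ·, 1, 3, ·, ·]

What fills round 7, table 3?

7

Round 1, table 1: round 1 has {1, 3, 4, 5, 6} and table 1 has {1, 2, 3, 4, 5}, leaving only 7.
Round 1, table 7: round 1 has {1, 3, 4, 5, 6, 7} and table 7 has {1, 3, 5, 6, 7}, leaving only 2.
Round 2, table 1: round 2 has {1, 2, 3, 5, 7} and table 1 has {1, 2, 3, 4, 5, 7}, leaving only 6.
Round 2, table 3: round 2 has {1, 2, 3, 5, 6, 7} and table 3 has {1, 2, 3, 5, 6}, leaving only 4.
Round 7 already has {1, 2, 3, 6} and table 3 already has {1, 2, 3, 4, 5, 6}, so round 7, table 3 must be 7.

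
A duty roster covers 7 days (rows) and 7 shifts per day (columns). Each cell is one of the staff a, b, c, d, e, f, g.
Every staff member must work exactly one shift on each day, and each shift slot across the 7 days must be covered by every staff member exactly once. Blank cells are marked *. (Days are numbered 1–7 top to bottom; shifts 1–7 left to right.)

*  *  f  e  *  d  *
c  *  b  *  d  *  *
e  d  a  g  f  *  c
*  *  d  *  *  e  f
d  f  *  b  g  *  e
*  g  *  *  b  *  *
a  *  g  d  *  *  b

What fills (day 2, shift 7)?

Day 3, shift 6: day 3 has {a, c, d, e, f, g} and shift 6 has {d, e}, leaving only b.
Day 5, shift 3: day 5 has {b, d, e, f, g} and shift 3 has {a, b, d, f, g}, leaving only c.
Day 5, shift 6: day 5 has {b, c, d, e, f, g} and shift 6 has {b, d, e}, leaving only a.
Day 6, shift 1: day 6 has {b, g} and shift 1 has {a, c, d, e}, leaving only f.
Day 6, shift 3: day 6 has {b, f, g} and shift 3 has {a, b, c, d, f, g}, leaving only e.
Day 6, shift 6: day 6 has {b, e, f, g} and shift 6 has {a, b, d, e}, leaving only c.
Day 6, shift 4: day 6 has {b, c, e, f, g} and shift 4 has {b, d, e, g}, leaving only a.
Day 2, shift 4: day 2 has {b, c, d} and shift 4 has {a, b, d, e, g}, leaving only f.
Day 2, shift 6: day 2 has {b, c, d, f} and shift 6 has {a, b, c, d, e}, leaving only g.
Day 2 already has {b, c, d, f, g} and shift 7 already has {b, c, e, f}, so day 2, shift 7 must be a.

a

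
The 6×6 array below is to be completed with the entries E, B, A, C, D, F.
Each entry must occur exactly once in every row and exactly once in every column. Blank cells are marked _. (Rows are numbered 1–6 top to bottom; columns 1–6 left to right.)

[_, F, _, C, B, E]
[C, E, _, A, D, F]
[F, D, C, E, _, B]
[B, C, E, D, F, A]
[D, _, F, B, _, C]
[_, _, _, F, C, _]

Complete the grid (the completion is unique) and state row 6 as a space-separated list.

Row 6, column 6: row 6 has {C, F} and column 6 has {E, B, A, C, F}, leaving only D.
Row 1, column 1: row 1 has {E, B, C, F} and column 1 has {B, C, D, F}, leaving only A.
Row 6, column 1: row 6 has {C, D, F} and column 1 has {B, A, C, D, F}, leaving only E.
Row 1, column 3: row 1 has {E, B, A, C, F} and column 3 has {E, C, F}, leaving only D.
Row 2, column 3: row 2 has {E, A, C, D, F} and column 3 has {E, C, D, F}, leaving only B.
Row 6, column 3: row 6 has {E, C, D, F} and column 3 has {E, B, C, D, F}, leaving only A.
Row 6, column 2: row 6 has {E, A, C, D, F} and column 2 has {E, C, D, F}, leaving only B.
So row 6 reads: E B A F C D.

E B A F C D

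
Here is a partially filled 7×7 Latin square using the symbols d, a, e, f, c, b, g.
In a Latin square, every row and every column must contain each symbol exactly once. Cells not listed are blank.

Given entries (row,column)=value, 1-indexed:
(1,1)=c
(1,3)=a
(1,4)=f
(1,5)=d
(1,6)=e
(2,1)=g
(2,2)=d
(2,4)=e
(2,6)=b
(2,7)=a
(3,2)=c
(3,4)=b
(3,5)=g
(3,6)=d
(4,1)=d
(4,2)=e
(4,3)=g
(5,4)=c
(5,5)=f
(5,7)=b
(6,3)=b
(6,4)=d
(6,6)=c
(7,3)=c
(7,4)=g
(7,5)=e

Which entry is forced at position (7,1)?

Row 1, column 7: row 1 has {d, a, e, f, c} and column 7 has {a, b}, leaving only g.
Row 1, column 2: row 1 has {d, a, e, f, c, g} and column 2 has {d, e, c}, leaving only b.
Row 2, column 3: row 2 has {d, a, e, b, g} and column 3 has {a, c, b, g}, leaving only f.
Row 2, column 5: row 2 has {d, a, e, f, b, g} and column 5 has {d, e, f, g}, leaving only c.
Row 3, column 3: row 3 has {d, c, b, g} and column 3 has {a, f, c, b, g}, leaving only e.
Row 3, column 7: row 3 has {d, e, c, b, g} and column 7 has {a, b, g}, leaving only f.
Row 3, column 1: row 3 has {d, e, f, c, b, g} and column 1 has {d, c, g}, leaving only a.
Row 4, column 4: row 4 has {d, e, g} and column 4 has {d, e, f, c, b, g}, leaving only a.
Row 4, column 5: row 4 has {d, a, e, g} and column 5 has {d, e, f, c, g}, leaving only b.
Row 4, column 6: row 4 has {d, a, e, b, g} and column 6 has {d, e, c, b}, leaving only f.
Row 4, column 7: row 4 has {d, a, e, f, b, g} and column 7 has {a, f, b, g}, leaving only c.
Row 5, column 1: row 5 has {f, c, b} and column 1 has {d, a, c, g}, leaving only e.
Row 5, column 3: row 5 has {e, f, c, b} and column 3 has {a, e, f, c, b, g}, leaving only d.
Row 6, column 1: row 6 has {d, c, b} and column 1 has {d, a, e, c, g}, leaving only f.
Row 7 already has {e, c, g} and column 1 already has {d, a, e, f, c, g}, so row 7, column 1 must be b.

b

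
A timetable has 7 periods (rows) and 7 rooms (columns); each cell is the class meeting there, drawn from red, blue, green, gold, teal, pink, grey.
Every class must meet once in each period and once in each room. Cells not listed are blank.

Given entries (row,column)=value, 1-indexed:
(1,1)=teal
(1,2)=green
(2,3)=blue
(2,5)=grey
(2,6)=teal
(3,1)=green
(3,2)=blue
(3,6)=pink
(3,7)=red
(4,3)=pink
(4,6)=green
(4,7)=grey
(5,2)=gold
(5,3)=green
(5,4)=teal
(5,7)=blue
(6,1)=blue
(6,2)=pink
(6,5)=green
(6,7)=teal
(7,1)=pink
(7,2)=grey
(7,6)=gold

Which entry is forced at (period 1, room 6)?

Period 2, room 2: period 2 has {blue, teal, grey} and room 2 has {blue, green, gold, pink, grey}, leaving only red.
Period 2, room 1: period 2 has {red, blue, teal, grey} and room 1 has {blue, green, teal, pink}, leaving only gold.
Period 4, room 1: period 4 has {green, pink, grey} and room 1 has {blue, green, gold, teal, pink}, leaving only red.
Period 4, room 2: period 4 has {red, green, pink, grey} and room 2 has {red, blue, green, gold, pink, grey}, leaving only teal.
Period 5, room 1: period 5 has {blue, green, gold, teal} and room 1 has {red, blue, green, gold, teal, pink}, leaving only grey.
Period 5, room 6: period 5 has {blue, green, gold, teal, grey} and room 6 has {green, gold, teal, pink}, leaving only red.
Period 5, room 5: period 5 has {red, blue, green, gold, teal, grey} and room 5 has {green, grey}, leaving only pink.
Period 6, room 6: period 6 has {blue, green, teal, pink} and room 6 has {red, green, gold, teal, pink}, leaving only grey.
Period 1 already has {green, teal} and room 6 already has {red, green, gold, teal, pink, grey}, so period 1, room 6 must be blue.

blue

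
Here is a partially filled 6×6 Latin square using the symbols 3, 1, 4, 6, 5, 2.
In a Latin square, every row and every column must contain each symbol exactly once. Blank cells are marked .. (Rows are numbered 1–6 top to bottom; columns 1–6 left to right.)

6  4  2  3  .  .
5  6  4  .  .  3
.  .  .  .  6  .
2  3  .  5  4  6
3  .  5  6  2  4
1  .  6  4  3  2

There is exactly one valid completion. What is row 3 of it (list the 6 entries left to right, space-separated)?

Row 3, column 1: row 3 has {6} and column 1 has {3, 1, 6, 5, 2}, leaving only 4.
Row 2, column 5: row 2 has {3, 4, 6, 5} and column 5 has {3, 4, 6, 2}, leaving only 1.
Row 1, column 5: row 1 has {3, 4, 6, 2} and column 5 has {3, 1, 4, 6, 2}, leaving only 5.
Row 1, column 6: row 1 has {3, 4, 6, 5, 2} and column 6 has {3, 4, 6, 2}, leaving only 1.
Row 3, column 6: row 3 has {4, 6} and column 6 has {3, 1, 4, 6, 2}, leaving only 5.
Row 2, column 4: row 2 has {3, 1, 4, 6, 5} and column 4 has {3, 4, 6, 5}, leaving only 2.
Row 3, column 4: row 3 has {4, 6, 5} and column 4 has {3, 4, 6, 5, 2}, leaving only 1.
Row 3, column 2: row 3 has {1, 4, 6, 5} and column 2 has {3, 4, 6}, leaving only 2.
Row 3, column 3: row 3 has {1, 4, 6, 5, 2} and column 3 has {4, 6, 5, 2}, leaving only 3.
So row 3 reads: 4 2 3 1 6 5.

4 2 3 1 6 5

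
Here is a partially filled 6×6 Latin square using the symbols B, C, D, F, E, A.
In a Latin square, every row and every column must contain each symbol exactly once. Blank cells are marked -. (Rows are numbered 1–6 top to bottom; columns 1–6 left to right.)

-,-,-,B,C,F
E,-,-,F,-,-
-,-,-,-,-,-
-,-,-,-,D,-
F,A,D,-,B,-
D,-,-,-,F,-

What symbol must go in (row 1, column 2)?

D

Row 1, column 1: row 1 has {B, C, F} and column 1 has {D, F, E}, leaving only A.
Row 1, column 3: row 1 has {B, C, F, A} and column 3 has {D}, leaving only E.
Row 1 already has {B, C, F, E, A} and column 2 already has {A}, so row 1, column 2 must be D.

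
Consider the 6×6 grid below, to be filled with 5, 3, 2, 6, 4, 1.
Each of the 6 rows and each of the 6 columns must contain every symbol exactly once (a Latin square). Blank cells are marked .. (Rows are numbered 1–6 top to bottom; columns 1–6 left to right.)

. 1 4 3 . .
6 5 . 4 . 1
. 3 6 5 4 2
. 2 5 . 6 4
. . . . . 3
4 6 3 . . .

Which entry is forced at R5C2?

Row 5 already has {3} and column 2 already has {5, 3, 2, 6, 1}, so row 5, column 2 must be 4.

4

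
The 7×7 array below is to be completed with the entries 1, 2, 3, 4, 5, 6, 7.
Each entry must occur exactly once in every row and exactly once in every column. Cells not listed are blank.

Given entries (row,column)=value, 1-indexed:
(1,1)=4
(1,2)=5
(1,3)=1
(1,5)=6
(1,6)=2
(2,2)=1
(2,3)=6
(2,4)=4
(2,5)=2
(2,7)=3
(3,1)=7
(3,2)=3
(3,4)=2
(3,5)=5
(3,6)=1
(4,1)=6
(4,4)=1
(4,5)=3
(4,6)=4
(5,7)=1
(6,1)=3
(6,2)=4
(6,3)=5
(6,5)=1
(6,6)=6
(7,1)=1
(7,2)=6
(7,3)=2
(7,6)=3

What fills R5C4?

6

Row 1, column 7: row 1 has {1, 2, 4, 5, 6} and column 7 has {1, 3}, leaving only 7.
Row 1, column 4: row 1 has {1, 2, 4, 5, 6, 7} and column 4 has {1, 2, 4}, leaving only 3.
Row 2, column 1: row 2 has {1, 2, 3, 4, 6} and column 1 has {1, 3, 4, 6, 7}, leaving only 5.
Row 2, column 6: row 2 has {1, 2, 3, 4, 5, 6} and column 6 has {1, 2, 3, 4, 6}, leaving only 7.
Row 3, column 3: row 3 has {1, 2, 3, 5, 7} and column 3 has {1, 2, 5, 6}, leaving only 4.
Row 3, column 7: row 3 has {1, 2, 3, 4, 5, 7} and column 7 has {1, 3, 7}, leaving only 6.
Row 4, column 3: row 4 has {1, 3, 4, 6} and column 3 has {1, 2, 4, 5, 6}, leaving only 7.
Row 4, column 2: row 4 has {1, 3, 4, 6, 7} and column 2 has {1, 3, 4, 5, 6}, leaving only 2.
Row 4, column 7: row 4 has {1, 2, 3, 4, 6, 7} and column 7 has {1, 3, 6, 7}, leaving only 5.
Row 5, column 1: row 5 has {1} and column 1 has {1, 3, 4, 5, 6, 7}, leaving only 2.
Row 5, column 2: row 5 has {1, 2} and column 2 has {1, 2, 3, 4, 5, 6}, leaving only 7.
Row 5, column 3: row 5 has {1, 2, 7} and column 3 has {1, 2, 4, 5, 6, 7}, leaving only 3.
Row 5, column 5: row 5 has {1, 2, 3, 7} and column 5 has {1, 2, 3, 5, 6}, leaving only 4.
Row 5, column 6: row 5 has {1, 2, 3, 4, 7} and column 6 has {1, 2, 3, 4, 6, 7}, leaving only 5.
Row 5 already has {1, 2, 3, 4, 5, 7} and column 4 already has {1, 2, 3, 4}, so row 5, column 4 must be 6.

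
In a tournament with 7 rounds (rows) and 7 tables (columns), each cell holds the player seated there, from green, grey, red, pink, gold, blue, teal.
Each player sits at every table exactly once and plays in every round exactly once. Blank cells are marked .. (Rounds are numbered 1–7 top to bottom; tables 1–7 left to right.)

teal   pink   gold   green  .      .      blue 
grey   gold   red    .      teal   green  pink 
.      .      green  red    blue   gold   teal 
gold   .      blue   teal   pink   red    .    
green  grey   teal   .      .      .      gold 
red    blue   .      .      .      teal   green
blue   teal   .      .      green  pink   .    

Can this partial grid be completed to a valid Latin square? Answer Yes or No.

Round 3, table 2: round 3 together with table 2 already contain {green, grey, red, pink, gold, blue, teal} — every symbol — so nothing can go there. The grid has no valid completion.

No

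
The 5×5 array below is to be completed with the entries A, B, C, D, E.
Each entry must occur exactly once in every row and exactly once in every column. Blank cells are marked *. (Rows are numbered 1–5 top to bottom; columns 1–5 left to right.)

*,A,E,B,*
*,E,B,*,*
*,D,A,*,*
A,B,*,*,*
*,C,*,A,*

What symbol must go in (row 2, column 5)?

Row 5, column 3: row 5 has {A, C} and column 3 has {A, B, E}, leaving only D.
Row 4, column 3: row 4 has {A, B} and column 3 has {A, B, D, E}, leaving only C.
Row 2, column 5 is narrowed to {A, C, D}.
If it were C, then row 2, column 4 would be left with no valid symbol.
If it were D, then row 2, column 4 would be left with no valid symbol.
So row 2, column 5 must be A.

A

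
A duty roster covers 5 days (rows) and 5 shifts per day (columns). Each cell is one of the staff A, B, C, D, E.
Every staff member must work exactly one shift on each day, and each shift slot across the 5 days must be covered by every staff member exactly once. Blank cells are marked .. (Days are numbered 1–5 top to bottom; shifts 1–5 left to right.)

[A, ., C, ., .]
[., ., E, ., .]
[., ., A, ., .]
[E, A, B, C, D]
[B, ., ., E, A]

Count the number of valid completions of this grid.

3

Day 1, shift 2: eliminating its day and shift leaves {B, D, E}.
Day 1, shift 4: eliminating its day and shift leaves {B, D}.
Day 1, shift 5: eliminating its day and shift leaves {B, E}.
Day 2, shift 1: eliminating its day and shift leaves {C, D}.
Day 2, shift 2: eliminating its day and shift leaves {B, C, D}.
Day 2, shift 4: eliminating its day and shift leaves {A, B, D}.
Day 2, shift 5: eliminating its day and shift leaves {B, C}.
Day 3, shift 1: eliminating its day and shift leaves {C, D}.
Day 3, shift 2: eliminating its day and shift leaves {B, C, D, E}.
Day 3, shift 4: eliminating its day and shift leaves {B, D}.
Day 3, shift 5: eliminating its day and shift leaves {B, C, E}.
Day 5, shift 2: eliminating its day and shift leaves {C, D}.
Day 5, shift 3: eliminating its day and shift leaves {D}.
Enumerating the assignments across these blanks that avoid any day or shift repeat gives 3 completions.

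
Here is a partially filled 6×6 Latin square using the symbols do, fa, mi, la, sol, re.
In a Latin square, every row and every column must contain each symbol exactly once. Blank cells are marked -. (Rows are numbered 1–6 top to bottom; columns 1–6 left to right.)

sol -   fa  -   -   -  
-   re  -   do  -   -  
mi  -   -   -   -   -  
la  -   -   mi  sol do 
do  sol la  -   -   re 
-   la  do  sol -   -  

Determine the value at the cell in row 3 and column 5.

Row 2, column 1: row 2 has {do, re} and column 1 has {do, mi, la, sol}, leaving only fa.
Row 4, column 2: row 4 has {do, mi, la, sol} and column 2 has {la, sol, re}, leaving only fa.
Row 3, column 2: row 3 has {mi} and column 2 has {fa, la, sol, re}, leaving only do.
Row 1, column 2: row 1 has {fa, sol} and column 2 has {do, fa, la, sol, re}, leaving only mi.
Row 1, column 6: row 1 has {fa, mi, sol} and column 6 has {do, re}, leaving only la.
Row 1, column 4: row 1 has {fa, mi, la, sol} and column 4 has {do, mi, sol}, leaving only re.
Row 1, column 5: row 1 has {fa, mi, la, sol, re} and column 5 has {sol}, leaving only do.
Row 4, column 3: row 4 has {do, fa, mi, la, sol} and column 3 has {do, fa, la}, leaving only re.
Row 3, column 3: row 3 has {do, mi} and column 3 has {do, fa, la, re}, leaving only sol.
Row 2, column 3: row 2 has {do, fa, re} and column 3 has {do, fa, la, sol, re}, leaving only mi.
Row 2, column 5: row 2 has {do, fa, mi, re} and column 5 has {do, sol}, leaving only la.
Row 2, column 6: row 2 has {do, fa, mi, la, re} and column 6 has {do, la, re}, leaving only sol.
Row 3, column 6: row 3 has {do, mi, sol} and column 6 has {do, la, sol, re}, leaving only fa.
Row 3 already has {do, fa, mi, sol} and column 5 already has {do, la, sol}, so row 3, column 5 must be re.

re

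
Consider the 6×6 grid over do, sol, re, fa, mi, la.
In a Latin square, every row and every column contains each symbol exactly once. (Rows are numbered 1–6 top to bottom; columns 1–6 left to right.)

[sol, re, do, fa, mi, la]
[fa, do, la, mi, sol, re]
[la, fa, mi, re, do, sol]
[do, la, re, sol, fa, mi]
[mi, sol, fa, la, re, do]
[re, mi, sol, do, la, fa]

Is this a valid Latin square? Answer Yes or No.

Yes

Each row is a permutation of the 6 symbols, and so is each column.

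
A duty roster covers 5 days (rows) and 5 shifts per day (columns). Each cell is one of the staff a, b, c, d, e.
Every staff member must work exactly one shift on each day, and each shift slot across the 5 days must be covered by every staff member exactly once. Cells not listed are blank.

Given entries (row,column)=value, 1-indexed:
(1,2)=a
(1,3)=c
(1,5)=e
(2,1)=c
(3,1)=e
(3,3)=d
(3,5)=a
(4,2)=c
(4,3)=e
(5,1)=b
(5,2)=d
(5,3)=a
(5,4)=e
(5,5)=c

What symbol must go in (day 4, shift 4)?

d

Day 1, shift 1: day 1 has {a, c, e} and shift 1 has {b, c, e}, leaving only d.
Day 1, shift 4: day 1 has {a, c, d, e} and shift 4 has {e}, leaving only b.
Day 2, shift 3: day 2 has {c} and shift 3 has {a, c, d, e}, leaving only b.
Day 2, shift 2: day 2 has {b, c} and shift 2 has {a, c, d}, leaving only e.
Day 2, shift 5: day 2 has {b, c, e} and shift 5 has {a, c, e}, leaving only d.
Day 2, shift 4: day 2 has {b, c, d, e} and shift 4 has {b, e}, leaving only a.
Day 4 already has {c, e} and shift 4 already has {a, b, e}, so day 4, shift 4 must be d.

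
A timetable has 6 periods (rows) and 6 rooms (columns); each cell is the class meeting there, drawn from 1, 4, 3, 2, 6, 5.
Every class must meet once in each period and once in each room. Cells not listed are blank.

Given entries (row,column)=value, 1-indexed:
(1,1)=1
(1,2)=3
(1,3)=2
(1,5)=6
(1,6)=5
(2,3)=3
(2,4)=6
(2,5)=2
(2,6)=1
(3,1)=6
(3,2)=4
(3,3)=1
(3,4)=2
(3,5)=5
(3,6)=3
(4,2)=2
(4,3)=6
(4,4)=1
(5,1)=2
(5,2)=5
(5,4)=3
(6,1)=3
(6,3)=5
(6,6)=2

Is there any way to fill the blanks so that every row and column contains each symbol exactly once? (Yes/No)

Period 2, room 2: period 2 together with room 2 already contain {1, 4, 3, 2, 6, 5} — every symbol — so nothing can go there. The grid has no valid completion.

No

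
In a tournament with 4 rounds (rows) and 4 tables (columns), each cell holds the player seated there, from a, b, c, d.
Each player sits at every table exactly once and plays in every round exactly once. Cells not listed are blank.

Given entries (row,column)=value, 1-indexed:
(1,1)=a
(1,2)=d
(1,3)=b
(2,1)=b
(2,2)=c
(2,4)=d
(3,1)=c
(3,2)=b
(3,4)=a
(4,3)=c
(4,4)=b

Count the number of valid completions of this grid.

1

Round 1, table 4: eliminating its round and table leaves {c}.
Round 2, table 3: eliminating its round and table leaves {a}.
Round 3, table 3: eliminating its round and table leaves {d}.
Round 4, table 1: eliminating its round and table leaves {d}.
Round 4, table 2: eliminating its round and table leaves {a}.
Only one assignment across all blanks avoids any round or table repeat, giving 1 completion.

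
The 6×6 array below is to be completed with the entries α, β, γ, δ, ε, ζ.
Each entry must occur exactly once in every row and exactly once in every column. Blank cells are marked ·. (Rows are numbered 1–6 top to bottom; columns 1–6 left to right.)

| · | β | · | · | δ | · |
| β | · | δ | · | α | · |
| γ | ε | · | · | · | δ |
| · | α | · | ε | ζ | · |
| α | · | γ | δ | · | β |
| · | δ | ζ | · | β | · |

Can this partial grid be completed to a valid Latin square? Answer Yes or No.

Row 3, column 5: row 3 together with column 5 already contain {α, β, γ, δ, ε, ζ} — every symbol — so nothing can go there. The grid has no valid completion.

No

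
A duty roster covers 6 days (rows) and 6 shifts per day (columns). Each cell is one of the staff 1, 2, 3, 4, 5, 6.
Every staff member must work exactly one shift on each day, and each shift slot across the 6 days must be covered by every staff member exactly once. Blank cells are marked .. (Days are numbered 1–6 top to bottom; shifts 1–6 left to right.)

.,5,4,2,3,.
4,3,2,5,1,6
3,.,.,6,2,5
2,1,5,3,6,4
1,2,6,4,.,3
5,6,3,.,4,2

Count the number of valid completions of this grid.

1

Day 1, shift 1: eliminating its day and shift leaves {6}.
Day 1, shift 6: eliminating its day and shift leaves {1}.
Day 3, shift 2: eliminating its day and shift leaves {4}.
Day 3, shift 3: eliminating its day and shift leaves {1}.
Day 5, shift 5: eliminating its day and shift leaves {5}.
Day 6, shift 4: eliminating its day and shift leaves {1}.
Only one assignment across all blanks avoids any day or shift repeat, giving 1 completion.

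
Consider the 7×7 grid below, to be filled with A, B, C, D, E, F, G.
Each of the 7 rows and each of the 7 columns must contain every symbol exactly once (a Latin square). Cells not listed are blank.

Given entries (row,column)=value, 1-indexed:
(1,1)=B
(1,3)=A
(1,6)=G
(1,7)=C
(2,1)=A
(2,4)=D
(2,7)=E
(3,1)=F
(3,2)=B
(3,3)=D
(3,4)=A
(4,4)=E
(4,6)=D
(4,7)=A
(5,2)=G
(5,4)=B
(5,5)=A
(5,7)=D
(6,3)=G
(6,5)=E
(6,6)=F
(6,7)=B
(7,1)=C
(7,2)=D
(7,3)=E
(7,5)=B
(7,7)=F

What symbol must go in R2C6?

B

Row 1, column 4: row 1 has {A, B, C, G} and column 4 has {A, B, D, E}, leaving only F.
Row 1, column 2: row 1 has {A, B, C, F, G} and column 2 has {B, D, G}, leaving only E.
Row 1, column 5: row 1 has {A, B, C, E, F, G} and column 5 has {A, B, E}, leaving only D.
Row 3, column 7: row 3 has {A, B, D, F} and column 7 has {A, B, C, D, E, F}, leaving only G.
Row 3, column 5: row 3 has {A, B, D, F, G} and column 5 has {A, B, D, E}, leaving only C.
Row 3, column 6: row 3 has {A, B, C, D, F, G} and column 6 has {D, F, G}, leaving only E.
Row 4, column 1: row 4 has {A, D, E} and column 1 has {A, B, C, F}, leaving only G.
Row 4, column 5: row 4 has {A, D, E, G} and column 5 has {A, B, C, D, E}, leaving only F.
Row 2, column 5: row 2 has {A, D, E} and column 5 has {A, B, C, D, E, F}, leaving only G.
Row 4, column 2: row 4 has {A, D, E, F, G} and column 2 has {B, D, E, G}, leaving only C.
Row 2, column 2: row 2 has {A, D, E, G} and column 2 has {B, C, D, E, G}, leaving only F.
Row 4, column 3: row 4 has {A, C, D, E, F, G} and column 3 has {A, D, E, G}, leaving only B.
Row 2, column 3: row 2 has {A, D, E, F, G} and column 3 has {A, B, D, E, G}, leaving only C.
Row 2 already has {A, C, D, E, F, G} and column 6 already has {D, E, F, G}, so row 2, column 6 must be B.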